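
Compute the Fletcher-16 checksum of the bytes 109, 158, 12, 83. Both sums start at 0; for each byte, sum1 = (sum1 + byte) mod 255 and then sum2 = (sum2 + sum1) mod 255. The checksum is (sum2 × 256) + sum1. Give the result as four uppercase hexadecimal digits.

FC6B

Running sums (mod 255):
  after byte 0 (109): sum1=109, sum2=109
  after byte 1 (158): sum1=12, sum2=121
  after byte 2 (12): sum1=24, sum2=145
  after byte 3 (83): sum1=107, sum2=252
Checksum = sum2·256 + sum1 = 252·256 + 107 = 64619 = 0xFC6B.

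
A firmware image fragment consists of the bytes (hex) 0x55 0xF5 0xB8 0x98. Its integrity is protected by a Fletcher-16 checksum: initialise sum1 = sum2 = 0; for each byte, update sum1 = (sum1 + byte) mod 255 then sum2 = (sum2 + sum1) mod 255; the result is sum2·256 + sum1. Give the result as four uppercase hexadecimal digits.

419C

Running sums (mod 255):
  after byte 0 (0x55): sum1=85, sum2=85
  after byte 1 (0xF5): sum1=75, sum2=160
  after byte 2 (0xB8): sum1=4, sum2=164
  after byte 3 (0x98): sum1=156, sum2=65
Checksum = sum2·256 + sum1 = 65·256 + 156 = 16796 = 0x419C.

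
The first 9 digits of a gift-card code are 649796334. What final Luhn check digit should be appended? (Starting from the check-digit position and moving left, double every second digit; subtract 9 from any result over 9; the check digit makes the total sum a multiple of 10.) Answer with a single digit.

Partial digits right→left: 4 3 3 6 9 7 9 4 6
Double every second digit counting from the check-digit position (so the 1st, 3rd, 5th, ... of the partial from the right).
  doubled (with −9 where >9): 8 6 9 9 3 → sum 35
  kept as-is: 3 6 7 4 → sum 20
Total = 35 + 20 = 55.
Check digit = (10 − (55 mod 10)) mod 10 = 5.

5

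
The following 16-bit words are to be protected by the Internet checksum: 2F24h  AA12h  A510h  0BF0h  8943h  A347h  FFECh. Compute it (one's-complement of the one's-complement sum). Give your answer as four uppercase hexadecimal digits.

4950

One's-complement addition (fold any carry out of bit 15 back into bit 0):
  0x2F24 + 0xAA12 = 0x0D936
  0xD936 + 0xA510 = 0x17E46 → wrap carry → 0x7E47
  0x7E47 + 0x0BF0 = 0x08A37
  0x8A37 + 0x8943 = 0x1137A → wrap carry → 0x137B
  0x137B + 0xA347 = 0x0B6C2
  0xB6C2 + 0xFFEC = 0x1B6AE → wrap carry → 0xB6AF
One's-complement sum = 0xB6AF.
Checksum = ~0xB6AF & 0xFFFF = 0x4950.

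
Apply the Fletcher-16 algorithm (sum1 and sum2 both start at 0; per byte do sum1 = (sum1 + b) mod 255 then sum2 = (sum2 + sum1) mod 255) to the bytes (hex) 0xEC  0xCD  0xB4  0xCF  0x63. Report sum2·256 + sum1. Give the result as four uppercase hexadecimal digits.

Running sums (mod 255):
  after byte 0 (0xEC): sum1=236, sum2=236
  after byte 1 (0xCD): sum1=186, sum2=167
  after byte 2 (0xB4): sum1=111, sum2=23
  after byte 3 (0xCF): sum1=63, sum2=86
  after byte 4 (0x63): sum1=162, sum2=248
Checksum = sum2·256 + sum1 = 248·256 + 162 = 63650 = 0xF8A2.

F8A2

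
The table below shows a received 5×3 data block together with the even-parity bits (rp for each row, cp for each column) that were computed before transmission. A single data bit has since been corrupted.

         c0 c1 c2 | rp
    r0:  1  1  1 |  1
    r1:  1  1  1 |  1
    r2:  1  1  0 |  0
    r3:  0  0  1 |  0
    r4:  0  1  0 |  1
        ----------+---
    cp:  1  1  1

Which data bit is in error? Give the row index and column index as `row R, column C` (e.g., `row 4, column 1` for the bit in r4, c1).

row 3, column 1

Recompute each row's even parity and compare to rp:
  r0: data parity 1, sent rp 1 → ok
  r1: data parity 1, sent rp 1 → ok
  r2: data parity 0, sent rp 0 → ok
  r3: data parity 1, sent rp 0 → mismatch
  r4: data parity 1, sent rp 1 → ok
Recompute each column's even parity and compare to cp:
  c0: data parity 1, sent cp 1 → ok
  c1: data parity 0, sent cp 1 → mismatch
  c2: data parity 1, sent cp 1 → ok
Exactly one row (r3) and one column (c1) fail → the flipped bit is at their intersection.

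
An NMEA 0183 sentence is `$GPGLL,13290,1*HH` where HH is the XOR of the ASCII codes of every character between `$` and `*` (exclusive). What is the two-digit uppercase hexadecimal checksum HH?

XOR the ASCII codes of the payload characters:
  'G' = 0x47 → acc = 0x47
  'P' = 0x50 → acc = 0x17
  'G' = 0x47 → acc = 0x50
  'L' = 0x4C → acc = 0x1C
  'L' = 0x4C → acc = 0x50
  ',' = 0x2C → acc = 0x7C
  '1' = 0x31 → acc = 0x4D
  '3' = 0x33 → acc = 0x7E
  '2' = 0x32 → acc = 0x4C
  '9' = 0x39 → acc = 0x75
  '0' = 0x30 → acc = 0x45
  ',' = 0x2C → acc = 0x69
  '1' = 0x31 → acc = 0x58
Checksum = 0x58.

58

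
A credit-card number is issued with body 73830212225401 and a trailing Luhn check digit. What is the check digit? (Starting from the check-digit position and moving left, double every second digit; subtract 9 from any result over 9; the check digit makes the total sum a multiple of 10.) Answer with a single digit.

3

Partial digits right→left: 1 0 4 5 2 2 2 1 2 0 3 8 3 7
Double every second digit counting from the check-digit position (so the 1st, 3rd, 5th, ... of the partial from the right).
  doubled (with −9 where >9): 2 8 4 4 4 6 6 → sum 34
  kept as-is: 0 5 2 1 0 8 7 → sum 23
Total = 34 + 23 = 57.
Check digit = (10 − (57 mod 10)) mod 10 = 3.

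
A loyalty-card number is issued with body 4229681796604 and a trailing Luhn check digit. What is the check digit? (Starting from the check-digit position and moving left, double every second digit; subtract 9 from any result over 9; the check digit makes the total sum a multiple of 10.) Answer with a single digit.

Partial digits right→left: 4 0 6 6 9 7 1 8 6 9 2 2 4
Double every second digit counting from the check-digit position (so the 1st, 3rd, 5th, ... of the partial from the right).
  doubled (with −9 where >9): 8 3 9 2 3 4 8 → sum 37
  kept as-is: 0 6 7 8 9 2 → sum 32
Total = 37 + 32 = 69.
Check digit = (10 − (69 mod 10)) mod 10 = 1.

1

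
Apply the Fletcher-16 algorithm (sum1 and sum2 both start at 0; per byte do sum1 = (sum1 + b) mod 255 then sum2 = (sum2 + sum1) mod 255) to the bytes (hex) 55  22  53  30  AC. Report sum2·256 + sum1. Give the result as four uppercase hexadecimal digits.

3AA7

Running sums (mod 255):
  after byte 0 (55): sum1=85, sum2=85
  after byte 1 (22): sum1=119, sum2=204
  after byte 2 (53): sum1=202, sum2=151
  after byte 3 (30): sum1=250, sum2=146
  after byte 4 (AC): sum1=167, sum2=58
Checksum = sum2·256 + sum1 = 58·256 + 167 = 15015 = 0x3AA7.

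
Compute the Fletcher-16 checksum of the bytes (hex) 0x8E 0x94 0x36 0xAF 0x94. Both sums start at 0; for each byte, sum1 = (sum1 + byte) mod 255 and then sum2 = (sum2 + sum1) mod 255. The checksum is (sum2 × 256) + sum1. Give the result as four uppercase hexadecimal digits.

Running sums (mod 255):
  after byte 0 (0x8E): sum1=142, sum2=142
  after byte 1 (0x94): sum1=35, sum2=177
  after byte 2 (0x36): sum1=89, sum2=11
  after byte 3 (0xAF): sum1=9, sum2=20
  after byte 4 (0x94): sum1=157, sum2=177
Checksum = sum2·256 + sum1 = 177·256 + 157 = 45469 = 0xB19D.

B19D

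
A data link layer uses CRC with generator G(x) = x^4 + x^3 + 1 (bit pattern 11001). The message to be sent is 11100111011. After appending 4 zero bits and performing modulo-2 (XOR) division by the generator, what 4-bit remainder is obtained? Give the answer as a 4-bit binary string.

0111

Append 4 zeros: 111001110110000. Divide by 11001 (XOR where the leading bit is 1):
  pos 0: 11100 XOR 11001 = 00101
  pos 2: 10111 XOR 11001 = 01110
  pos 3: 11101 XOR 11001 = 00100
  pos 5: 10001 XOR 11001 = 01000
  pos 6: 10001 XOR 11001 = 01000
  pos 7: 10000 XOR 11001 = 01001
  pos 8: 10010 XOR 11001 = 01011
  pos 9: 10110 XOR 11001 = 01111
  pos 10: 11110 XOR 11001 = 00111
Remainder (last 4 bits) = 0111. This is the CRC / FCS.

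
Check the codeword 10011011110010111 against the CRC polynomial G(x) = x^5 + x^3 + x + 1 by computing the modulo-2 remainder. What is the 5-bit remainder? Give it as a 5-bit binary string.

10110

Modulo-2 division of 10011011110010111 by 101011:
  pos 0: 100110 XOR 101011 = 001101
  pos 2: 110111 XOR 101011 = 011100
  pos 3: 111001 XOR 101011 = 010010
  pos 4: 100101 XOR 101011 = 001110
  pos 6: 111000 XOR 101011 = 010011
  pos 7: 100111 XOR 101011 = 001100
  pos 9: 110001 XOR 101011 = 011010
  pos 10: 110101 XOR 101011 = 011110
  pos 11: 111101 XOR 101011 = 010110
Remainder = 10110 (nonzero — an error is detected).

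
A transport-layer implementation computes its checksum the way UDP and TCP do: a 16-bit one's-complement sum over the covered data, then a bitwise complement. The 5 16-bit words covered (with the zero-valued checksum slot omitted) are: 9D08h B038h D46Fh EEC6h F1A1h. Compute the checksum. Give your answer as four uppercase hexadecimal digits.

One's-complement addition (fold any carry out of bit 15 back into bit 0):
  0x9D08 + 0xB038 = 0x14D40 → wrap carry → 0x4D41
  0x4D41 + 0xD46F = 0x121B0 → wrap carry → 0x21B1
  0x21B1 + 0xEEC6 = 0x11077 → wrap carry → 0x1078
  0x1078 + 0xF1A1 = 0x10219 → wrap carry → 0x021A
One's-complement sum = 0x021A.
Checksum = ~0x021A & 0xFFFF = 0xFDE5.

FDE5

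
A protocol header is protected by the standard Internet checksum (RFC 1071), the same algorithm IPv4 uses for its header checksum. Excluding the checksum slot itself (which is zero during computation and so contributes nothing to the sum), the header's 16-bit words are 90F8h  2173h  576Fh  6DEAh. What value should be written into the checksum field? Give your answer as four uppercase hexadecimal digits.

One's-complement addition (fold any carry out of bit 15 back into bit 0):
  0x90F8 + 0x2173 = 0x0B26B
  0xB26B + 0x576F = 0x109DA → wrap carry → 0x09DB
  0x09DB + 0x6DEA = 0x077C5
One's-complement sum = 0x77C5.
Checksum = ~0x77C5 & 0xFFFF = 0x883A.

883A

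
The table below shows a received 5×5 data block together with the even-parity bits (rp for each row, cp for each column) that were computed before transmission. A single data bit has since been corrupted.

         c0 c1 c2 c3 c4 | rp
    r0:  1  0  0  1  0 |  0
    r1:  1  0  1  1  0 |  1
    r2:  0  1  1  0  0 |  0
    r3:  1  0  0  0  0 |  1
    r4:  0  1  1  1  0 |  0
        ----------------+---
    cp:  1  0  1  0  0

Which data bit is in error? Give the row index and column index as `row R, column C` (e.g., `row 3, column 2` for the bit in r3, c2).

Recompute each row's even parity and compare to rp:
  r0: data parity 0, sent rp 0 → ok
  r1: data parity 1, sent rp 1 → ok
  r2: data parity 0, sent rp 0 → ok
  r3: data parity 1, sent rp 1 → ok
  r4: data parity 1, sent rp 0 → mismatch
Recompute each column's even parity and compare to cp:
  c0: data parity 1, sent cp 1 → ok
  c1: data parity 0, sent cp 0 → ok
  c2: data parity 1, sent cp 1 → ok
  c3: data parity 1, sent cp 0 → mismatch
  c4: data parity 0, sent cp 0 → ok
Exactly one row (r4) and one column (c3) fail → the flipped bit is at their intersection.

row 4, column 3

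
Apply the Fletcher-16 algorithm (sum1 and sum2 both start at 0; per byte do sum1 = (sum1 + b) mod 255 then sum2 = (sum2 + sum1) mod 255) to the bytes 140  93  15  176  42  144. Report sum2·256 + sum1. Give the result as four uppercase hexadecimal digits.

5164

Running sums (mod 255):
  after byte 0 (140): sum1=140, sum2=140
  after byte 1 (93): sum1=233, sum2=118
  after byte 2 (15): sum1=248, sum2=111
  after byte 3 (176): sum1=169, sum2=25
  after byte 4 (42): sum1=211, sum2=236
  after byte 5 (144): sum1=100, sum2=81
Checksum = sum2·256 + sum1 = 81·256 + 100 = 20836 = 0x5164.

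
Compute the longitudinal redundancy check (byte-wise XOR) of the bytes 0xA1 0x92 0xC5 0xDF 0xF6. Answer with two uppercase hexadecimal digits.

XOR the bytes together:
  start with 0xA1
  0xA1 ⊕ 0x92 = 0x33
  0x33 ⊕ 0xC5 = 0xF6
  0xF6 ⊕ 0xDF = 0x29
  0x29 ⊕ 0xF6 = 0xDF

DF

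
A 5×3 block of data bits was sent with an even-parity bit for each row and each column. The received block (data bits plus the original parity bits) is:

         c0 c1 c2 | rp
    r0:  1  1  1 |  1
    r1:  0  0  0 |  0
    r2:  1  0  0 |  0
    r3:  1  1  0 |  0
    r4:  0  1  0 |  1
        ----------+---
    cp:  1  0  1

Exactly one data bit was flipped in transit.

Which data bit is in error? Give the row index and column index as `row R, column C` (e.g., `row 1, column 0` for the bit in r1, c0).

Recompute each row's even parity and compare to rp:
  r0: data parity 1, sent rp 1 → ok
  r1: data parity 0, sent rp 0 → ok
  r2: data parity 1, sent rp 0 → mismatch
  r3: data parity 0, sent rp 0 → ok
  r4: data parity 1, sent rp 1 → ok
Recompute each column's even parity and compare to cp:
  c0: data parity 1, sent cp 1 → ok
  c1: data parity 1, sent cp 0 → mismatch
  c2: data parity 1, sent cp 1 → ok
Exactly one row (r2) and one column (c1) fail → the flipped bit is at their intersection.

row 2, column 1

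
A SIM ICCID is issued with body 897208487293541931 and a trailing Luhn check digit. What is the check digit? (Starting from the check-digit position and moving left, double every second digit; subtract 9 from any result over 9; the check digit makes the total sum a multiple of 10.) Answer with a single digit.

Partial digits right→left: 1 3 9 1 4 5 3 9 2 7 8 4 8 0 2 7 9 8
Double every second digit counting from the check-digit position (so the 1st, 3rd, 5th, ... of the partial from the right).
  doubled (with −9 where >9): 2 9 8 6 4 7 7 4 9 → sum 56
  kept as-is: 3 1 5 9 7 4 0 7 8 → sum 44
Total = 56 + 44 = 100.
Check digit = (10 − (100 mod 10)) mod 10 = 0.

0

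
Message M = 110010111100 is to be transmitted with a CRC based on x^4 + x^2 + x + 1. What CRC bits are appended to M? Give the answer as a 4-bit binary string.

Append 4 zeros: 1100101111000000. Divide by 10111 (XOR where the leading bit is 1):
  pos 0: 11001 XOR 10111 = 01110
  pos 1: 11100 XOR 10111 = 01011
  pos 2: 10111 XOR 10111 = 00000
  pos 7: 11100 XOR 10111 = 01011
  pos 8: 10110 XOR 10111 = 00001
Remainder (last 4 bits) = 1000. This is the CRC / FCS.

1000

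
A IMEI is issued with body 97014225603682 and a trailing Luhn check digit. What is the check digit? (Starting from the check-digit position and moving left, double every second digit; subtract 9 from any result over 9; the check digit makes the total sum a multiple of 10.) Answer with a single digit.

9

Partial digits right→left: 2 8 6 3 0 6 5 2 2 4 1 0 7 9
Double every second digit counting from the check-digit position (so the 1st, 3rd, 5th, ... of the partial from the right).
  doubled (with −9 where >9): 4 3 0 1 4 2 5 → sum 19
  kept as-is: 8 3 6 2 4 0 9 → sum 32
Total = 19 + 32 = 51.
Check digit = (10 − (51 mod 10)) mod 10 = 9.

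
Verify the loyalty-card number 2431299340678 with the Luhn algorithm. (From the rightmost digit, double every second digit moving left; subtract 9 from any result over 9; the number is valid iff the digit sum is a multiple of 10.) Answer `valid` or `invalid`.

invalid

From the right, keep odd positions and double even positions (subtract 9 from any doubled value over 9):
  doubled (positions 2,4,...): 5 0 6 9 2 8 → sum 30
  kept (positions 1,3,...): 8 6 4 9 2 3 2 → sum 34
Total = 64.
64 mod 10 = 4, so the number is invalid.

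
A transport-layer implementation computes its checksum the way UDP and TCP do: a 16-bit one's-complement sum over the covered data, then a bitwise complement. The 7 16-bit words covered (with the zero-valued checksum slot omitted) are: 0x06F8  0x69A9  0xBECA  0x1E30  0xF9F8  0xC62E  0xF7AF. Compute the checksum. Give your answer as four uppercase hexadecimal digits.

FA8B

One's-complement addition (fold any carry out of bit 15 back into bit 0):
  0x06F8 + 0x69A9 = 0x070A1
  0x70A1 + 0xBECA = 0x12F6B → wrap carry → 0x2F6C
  0x2F6C + 0x1E30 = 0x04D9C
  0x4D9C + 0xF9F8 = 0x14794 → wrap carry → 0x4795
  0x4795 + 0xC62E = 0x10DC3 → wrap carry → 0x0DC4
  0x0DC4 + 0xF7AF = 0x10573 → wrap carry → 0x0574
One's-complement sum = 0x0574.
Checksum = ~0x0574 & 0xFFFF = 0xFA8B.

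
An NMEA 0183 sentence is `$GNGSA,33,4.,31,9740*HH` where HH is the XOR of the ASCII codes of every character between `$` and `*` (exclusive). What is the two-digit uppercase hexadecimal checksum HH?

4E

XOR the ASCII codes of the payload characters:
  'G' = 0x47 → acc = 0x47
  'N' = 0x4E → acc = 0x09
  'G' = 0x47 → acc = 0x4E
  'S' = 0x53 → acc = 0x1D
  'A' = 0x41 → acc = 0x5C
  ',' = 0x2C → acc = 0x70
  '3' = 0x33 → acc = 0x43
  '3' = 0x33 → acc = 0x70
  ',' = 0x2C → acc = 0x5C
  '4' = 0x34 → acc = 0x68
  '.' = 0x2E → acc = 0x46
  ',' = 0x2C → acc = 0x6A
  '3' = 0x33 → acc = 0x59
  '1' = 0x31 → acc = 0x68
  ',' = 0x2C → acc = 0x44
  '9' = 0x39 → acc = 0x7D
  '7' = 0x37 → acc = 0x4A
  '4' = 0x34 → acc = 0x7E
  '0' = 0x30 → acc = 0x4E
Checksum = 0x4E.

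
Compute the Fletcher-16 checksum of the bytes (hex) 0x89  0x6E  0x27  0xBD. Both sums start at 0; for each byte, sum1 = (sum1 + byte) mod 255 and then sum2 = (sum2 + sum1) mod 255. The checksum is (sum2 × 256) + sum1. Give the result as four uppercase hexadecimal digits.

7DDC

Running sums (mod 255):
  after byte 0 (0x89): sum1=137, sum2=137
  after byte 1 (0x6E): sum1=247, sum2=129
  after byte 2 (0x27): sum1=31, sum2=160
  after byte 3 (0xBD): sum1=220, sum2=125
Checksum = sum2·256 + sum1 = 125·256 + 220 = 32220 = 0x7DDC.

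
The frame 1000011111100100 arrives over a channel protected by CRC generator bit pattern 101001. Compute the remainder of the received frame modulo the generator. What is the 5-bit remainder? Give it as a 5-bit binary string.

00000

Modulo-2 division of 1000011111100100 by 101001:
  pos 0: 100001 XOR 101001 = 001000
  pos 2: 100011 XOR 101001 = 001010
  pos 4: 101011 XOR 101001 = 000010
  pos 8: 101001 XOR 101001 = 000000
Remainder = 00000 (zero — the frame passes the CRC check).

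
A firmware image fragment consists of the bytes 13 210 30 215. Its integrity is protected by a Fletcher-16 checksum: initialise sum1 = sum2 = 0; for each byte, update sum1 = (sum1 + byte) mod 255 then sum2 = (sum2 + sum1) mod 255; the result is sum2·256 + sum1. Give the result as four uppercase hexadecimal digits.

Running sums (mod 255):
  after byte 0 (13): sum1=13, sum2=13
  after byte 1 (210): sum1=223, sum2=236
  after byte 2 (30): sum1=253, sum2=234
  after byte 3 (215): sum1=213, sum2=192
Checksum = sum2·256 + sum1 = 192·256 + 213 = 49365 = 0xC0D5.

C0D5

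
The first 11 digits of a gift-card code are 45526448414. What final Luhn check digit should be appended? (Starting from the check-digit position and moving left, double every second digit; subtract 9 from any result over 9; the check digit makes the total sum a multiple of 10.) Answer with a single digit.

4

Partial digits right→left: 4 1 4 8 4 4 6 2 5 5 4
Double every second digit counting from the check-digit position (so the 1st, 3rd, 5th, ... of the partial from the right).
  doubled (with −9 where >9): 8 8 8 3 1 8 → sum 36
  kept as-is: 1 8 4 2 5 → sum 20
Total = 36 + 20 = 56.
Check digit = (10 − (56 mod 10)) mod 10 = 4.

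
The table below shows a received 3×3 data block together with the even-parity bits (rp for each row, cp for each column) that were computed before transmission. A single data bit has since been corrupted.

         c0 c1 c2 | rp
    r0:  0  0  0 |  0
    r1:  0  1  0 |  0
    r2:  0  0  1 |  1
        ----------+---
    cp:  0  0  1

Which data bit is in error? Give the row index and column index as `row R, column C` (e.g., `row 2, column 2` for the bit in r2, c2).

Recompute each row's even parity and compare to rp:
  r0: data parity 0, sent rp 0 → ok
  r1: data parity 1, sent rp 0 → mismatch
  r2: data parity 1, sent rp 1 → ok
Recompute each column's even parity and compare to cp:
  c0: data parity 0, sent cp 0 → ok
  c1: data parity 1, sent cp 0 → mismatch
  c2: data parity 1, sent cp 1 → ok
Exactly one row (r1) and one column (c1) fail → the flipped bit is at their intersection.

row 1, column 1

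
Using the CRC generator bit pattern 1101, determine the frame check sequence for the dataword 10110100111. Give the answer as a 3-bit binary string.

Append 3 zeros: 10110100111000. Divide by 1101 (XOR where the leading bit is 1):
  pos 0: 1011 XOR 1101 = 0110
  pos 1: 1100 XOR 1101 = 0001
  pos 4: 1100 XOR 1101 = 0001
  pos 7: 1111 XOR 1101 = 0010
  pos 9: 1000 XOR 1101 = 0101
  pos 10: 1010 XOR 1101 = 0111
Remainder (last 3 bits) = 111. This is the CRC / FCS.

111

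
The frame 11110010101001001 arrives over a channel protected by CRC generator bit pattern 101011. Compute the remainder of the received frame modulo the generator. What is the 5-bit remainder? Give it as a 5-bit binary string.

01011

Modulo-2 division of 11110010101001001 by 101011:
  pos 0: 111100 XOR 101011 = 010111
  pos 1: 101111 XOR 101011 = 000100
  pos 4: 100010 XOR 101011 = 001001
  pos 6: 100110 XOR 101011 = 001101
  pos 8: 110101 XOR 101011 = 011110
  pos 9: 111100 XOR 101011 = 010111
  pos 10: 101110 XOR 101011 = 000101
Remainder = 01011 (nonzero — an error is detected).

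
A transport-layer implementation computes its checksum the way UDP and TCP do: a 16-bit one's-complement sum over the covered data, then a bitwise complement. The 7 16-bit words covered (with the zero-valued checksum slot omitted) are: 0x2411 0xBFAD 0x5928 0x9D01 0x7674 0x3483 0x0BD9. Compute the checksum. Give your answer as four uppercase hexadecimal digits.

6F46

One's-complement addition (fold any carry out of bit 15 back into bit 0):
  0x2411 + 0xBFAD = 0x0E3BE
  0xE3BE + 0x5928 = 0x13CE6 → wrap carry → 0x3CE7
  0x3CE7 + 0x9D01 = 0x0D9E8
  0xD9E8 + 0x7674 = 0x1505C → wrap carry → 0x505D
  0x505D + 0x3483 = 0x084E0
  0x84E0 + 0x0BD9 = 0x090B9
One's-complement sum = 0x90B9.
Checksum = ~0x90B9 & 0xFFFF = 0x6F46.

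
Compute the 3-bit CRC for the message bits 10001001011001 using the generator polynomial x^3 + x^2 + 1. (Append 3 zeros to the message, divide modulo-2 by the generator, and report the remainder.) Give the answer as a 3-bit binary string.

001

Append 3 zeros: 10001001011001000. Divide by 1101 (XOR where the leading bit is 1):
  pos 0: 1000 XOR 1101 = 0101
  pos 1: 1011 XOR 1101 = 0110
  pos 2: 1100 XOR 1101 = 0001
  pos 5: 1010 XOR 1101 = 0111
  pos 6: 1111 XOR 1101 = 0010
  pos 8: 1010 XOR 1101 = 0111
  pos 9: 1110 XOR 1101 = 0011
  pos 11: 1110 XOR 1101 = 0011
  pos 13: 1100 XOR 1101 = 0001
Remainder (last 3 bits) = 001. This is the CRC / FCS.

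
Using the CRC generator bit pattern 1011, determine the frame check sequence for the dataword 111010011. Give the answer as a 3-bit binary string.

Append 3 zeros: 111010011000. Divide by 1011 (XOR where the leading bit is 1):
  pos 0: 1110 XOR 1011 = 0101
  pos 1: 1011 XOR 1011 = 0000
  pos 7: 1100 XOR 1011 = 0111
  pos 8: 1110 XOR 1011 = 0101
Remainder (last 3 bits) = 101. This is the CRC / FCS.

101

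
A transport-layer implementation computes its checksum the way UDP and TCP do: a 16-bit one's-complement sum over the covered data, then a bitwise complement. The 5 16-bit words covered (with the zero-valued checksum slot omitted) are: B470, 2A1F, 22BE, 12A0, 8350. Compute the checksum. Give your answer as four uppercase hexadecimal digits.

68C1

One's-complement addition (fold any carry out of bit 15 back into bit 0):
  0xB470 + 0x2A1F = 0x0DE8F
  0xDE8F + 0x22BE = 0x1014D → wrap carry → 0x014E
  0x014E + 0x12A0 = 0x013EE
  0x13EE + 0x8350 = 0x0973E
One's-complement sum = 0x973E.
Checksum = ~0x973E & 0xFFFF = 0x68C1.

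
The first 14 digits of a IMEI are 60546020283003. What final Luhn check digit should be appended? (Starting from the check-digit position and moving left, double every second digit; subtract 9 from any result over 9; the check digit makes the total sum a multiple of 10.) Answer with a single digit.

5

Partial digits right→left: 3 0 0 3 8 2 0 2 0 6 4 5 0 6
Double every second digit counting from the check-digit position (so the 1st, 3rd, 5th, ... of the partial from the right).
  doubled (with −9 where >9): 6 0 7 0 0 8 0 → sum 21
  kept as-is: 0 3 2 2 6 5 6 → sum 24
Total = 21 + 24 = 45.
Check digit = (10 − (45 mod 10)) mod 10 = 5.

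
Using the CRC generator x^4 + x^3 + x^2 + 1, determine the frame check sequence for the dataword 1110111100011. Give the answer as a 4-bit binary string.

1011

Append 4 zeros: 11101111000110000. Divide by 11101 (XOR where the leading bit is 1):
  pos 0: 11101 XOR 11101 = 00000
  pos 5: 11100 XOR 11101 = 00001
  pos 9: 10110 XOR 11101 = 01011
  pos 10: 10110 XOR 11101 = 01011
  pos 11: 10110 XOR 11101 = 01011
  pos 12: 10110 XOR 11101 = 01011
Remainder (last 4 bits) = 1011. This is the CRC / FCS.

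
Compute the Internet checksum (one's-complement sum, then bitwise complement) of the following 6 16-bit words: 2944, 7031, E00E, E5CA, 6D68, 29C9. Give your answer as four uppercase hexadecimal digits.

097F

One's-complement addition (fold any carry out of bit 15 back into bit 0):
  0x2944 + 0x7031 = 0x09975
  0x9975 + 0xE00E = 0x17983 → wrap carry → 0x7984
  0x7984 + 0xE5CA = 0x15F4E → wrap carry → 0x5F4F
  0x5F4F + 0x6D68 = 0x0CCB7
  0xCCB7 + 0x29C9 = 0x0F680
One's-complement sum = 0xF680.
Checksum = ~0xF680 & 0xFFFF = 0x097F.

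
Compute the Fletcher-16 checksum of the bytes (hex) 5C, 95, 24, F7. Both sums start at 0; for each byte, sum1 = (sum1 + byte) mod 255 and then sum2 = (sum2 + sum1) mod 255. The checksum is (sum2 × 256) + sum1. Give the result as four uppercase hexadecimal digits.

720E

Running sums (mod 255):
  after byte 0 (5C): sum1=92, sum2=92
  after byte 1 (95): sum1=241, sum2=78
  after byte 2 (24): sum1=22, sum2=100
  after byte 3 (F7): sum1=14, sum2=114
Checksum = sum2·256 + sum1 = 114·256 + 14 = 29198 = 0x720E.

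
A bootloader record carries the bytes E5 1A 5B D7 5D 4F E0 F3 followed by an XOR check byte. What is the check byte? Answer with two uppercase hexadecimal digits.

72

XOR the bytes together:
  start with 0xE5
  0xE5 ⊕ 0x1A = 0xFF
  0xFF ⊕ 0x5B = 0xA4
  0xA4 ⊕ 0xD7 = 0x73
  0x73 ⊕ 0x5D = 0x2E
  0x2E ⊕ 0x4F = 0x61
  0x61 ⊕ 0xE0 = 0x81
  0x81 ⊕ 0xF3 = 0x72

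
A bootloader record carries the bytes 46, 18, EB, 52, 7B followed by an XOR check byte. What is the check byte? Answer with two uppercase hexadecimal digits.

XOR the bytes together:
  start with 0x46
  0x46 ⊕ 0x18 = 0x5E
  0x5E ⊕ 0xEB = 0xB5
  0xB5 ⊕ 0x52 = 0xE7
  0xE7 ⊕ 0x7B = 0x9C

9C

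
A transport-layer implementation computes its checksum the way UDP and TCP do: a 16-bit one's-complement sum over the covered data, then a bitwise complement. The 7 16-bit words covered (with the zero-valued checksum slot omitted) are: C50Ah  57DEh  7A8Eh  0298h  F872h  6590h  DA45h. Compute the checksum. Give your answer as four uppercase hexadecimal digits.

One's-complement addition (fold any carry out of bit 15 back into bit 0):
  0xC50A + 0x57DE = 0x11CE8 → wrap carry → 0x1CE9
  0x1CE9 + 0x7A8E = 0x09777
  0x9777 + 0x0298 = 0x09A0F
  0x9A0F + 0xF872 = 0x19281 → wrap carry → 0x9282
  0x9282 + 0x6590 = 0x0F812
  0xF812 + 0xDA45 = 0x1D257 → wrap carry → 0xD258
One's-complement sum = 0xD258.
Checksum = ~0xD258 & 0xFFFF = 0x2DA7.

2DA7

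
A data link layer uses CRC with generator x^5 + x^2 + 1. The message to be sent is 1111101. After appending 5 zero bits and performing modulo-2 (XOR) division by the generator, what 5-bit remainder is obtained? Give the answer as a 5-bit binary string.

Append 5 zeros: 111110100000. Divide by 100101 (XOR where the leading bit is 1):
  pos 0: 111110 XOR 100101 = 011011
  pos 1: 110111 XOR 100101 = 010010
  pos 2: 100100 XOR 100101 = 000001
Remainder (last 5 bits) = 10000. This is the CRC / FCS.

10000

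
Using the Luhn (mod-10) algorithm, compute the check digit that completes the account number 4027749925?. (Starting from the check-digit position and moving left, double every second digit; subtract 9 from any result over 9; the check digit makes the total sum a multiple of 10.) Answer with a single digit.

Partial digits right→left: 5 2 9 9 4 7 7 2 0 4
Double every second digit counting from the check-digit position (so the 1st, 3rd, 5th, ... of the partial from the right).
  doubled (with −9 where >9): 1 9 8 5 0 → sum 23
  kept as-is: 2 9 7 2 4 → sum 24
Total = 23 + 24 = 47.
Check digit = (10 − (47 mod 10)) mod 10 = 3.

3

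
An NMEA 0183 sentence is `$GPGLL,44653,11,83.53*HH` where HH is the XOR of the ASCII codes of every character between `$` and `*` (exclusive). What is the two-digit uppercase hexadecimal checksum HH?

6F

XOR the ASCII codes of the payload characters:
  'G' = 0x47 → acc = 0x47
  'P' = 0x50 → acc = 0x17
  'G' = 0x47 → acc = 0x50
  'L' = 0x4C → acc = 0x1C
  'L' = 0x4C → acc = 0x50
  ',' = 0x2C → acc = 0x7C
  '4' = 0x34 → acc = 0x48
  '4' = 0x34 → acc = 0x7C
  '6' = 0x36 → acc = 0x4A
  '5' = 0x35 → acc = 0x7F
  '3' = 0x33 → acc = 0x4C
  ',' = 0x2C → acc = 0x60
  '1' = 0x31 → acc = 0x51
  '1' = 0x31 → acc = 0x60
  ',' = 0x2C → acc = 0x4C
  '8' = 0x38 → acc = 0x74
  '3' = 0x33 → acc = 0x47
  '.' = 0x2E → acc = 0x69
  '5' = 0x35 → acc = 0x5C
  '3' = 0x33 → acc = 0x6F
Checksum = 0x6F.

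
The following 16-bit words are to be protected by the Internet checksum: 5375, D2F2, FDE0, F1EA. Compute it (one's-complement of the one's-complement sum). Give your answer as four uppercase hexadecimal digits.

E9CB

One's-complement addition (fold any carry out of bit 15 back into bit 0):
  0x5375 + 0xD2F2 = 0x12667 → wrap carry → 0x2668
  0x2668 + 0xFDE0 = 0x12448 → wrap carry → 0x2449
  0x2449 + 0xF1EA = 0x11633 → wrap carry → 0x1634
One's-complement sum = 0x1634.
Checksum = ~0x1634 & 0xFFFF = 0xE9CB.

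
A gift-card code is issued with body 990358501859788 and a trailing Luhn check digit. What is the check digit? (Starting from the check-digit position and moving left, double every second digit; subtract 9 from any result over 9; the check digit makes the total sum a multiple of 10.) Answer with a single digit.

9

Partial digits right→left: 8 8 7 9 5 8 1 0 5 8 5 3 0 9 9
Double every second digit counting from the check-digit position (so the 1st, 3rd, 5th, ... of the partial from the right).
  doubled (with −9 where >9): 7 5 1 2 1 1 0 9 → sum 26
  kept as-is: 8 9 8 0 8 3 9 → sum 45
Total = 26 + 45 = 71.
Check digit = (10 − (71 mod 10)) mod 10 = 9.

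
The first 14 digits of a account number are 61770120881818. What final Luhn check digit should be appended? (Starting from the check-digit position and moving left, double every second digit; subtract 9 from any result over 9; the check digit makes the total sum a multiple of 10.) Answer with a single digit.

5

Partial digits right→left: 8 1 8 1 8 8 0 2 1 0 7 7 1 6
Double every second digit counting from the check-digit position (so the 1st, 3rd, 5th, ... of the partial from the right).
  doubled (with −9 where >9): 7 7 7 0 2 5 2 → sum 30
  kept as-is: 1 1 8 2 0 7 6 → sum 25
Total = 30 + 25 = 55.
Check digit = (10 − (55 mod 10)) mod 10 = 5.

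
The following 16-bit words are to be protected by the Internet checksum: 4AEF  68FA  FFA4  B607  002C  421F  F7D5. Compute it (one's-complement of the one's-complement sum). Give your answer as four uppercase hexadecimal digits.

5C48

One's-complement addition (fold any carry out of bit 15 back into bit 0):
  0x4AEF + 0x68FA = 0x0B3E9
  0xB3E9 + 0xFFA4 = 0x1B38D → wrap carry → 0xB38E
  0xB38E + 0xB607 = 0x16995 → wrap carry → 0x6996
  0x6996 + 0x002C = 0x069C2
  0x69C2 + 0x421F = 0x0ABE1
  0xABE1 + 0xF7D5 = 0x1A3B6 → wrap carry → 0xA3B7
One's-complement sum = 0xA3B7.
Checksum = ~0xA3B7 & 0xFFFF = 0x5C48.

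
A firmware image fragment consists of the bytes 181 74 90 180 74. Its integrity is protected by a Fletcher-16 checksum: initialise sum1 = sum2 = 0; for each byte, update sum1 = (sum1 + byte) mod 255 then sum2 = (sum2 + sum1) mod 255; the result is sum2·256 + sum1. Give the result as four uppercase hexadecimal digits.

7859

Running sums (mod 255):
  after byte 0 (181): sum1=181, sum2=181
  after byte 1 (74): sum1=0, sum2=181
  after byte 2 (90): sum1=90, sum2=16
  after byte 3 (180): sum1=15, sum2=31
  after byte 4 (74): sum1=89, sum2=120
Checksum = sum2·256 + sum1 = 120·256 + 89 = 30809 = 0x7859.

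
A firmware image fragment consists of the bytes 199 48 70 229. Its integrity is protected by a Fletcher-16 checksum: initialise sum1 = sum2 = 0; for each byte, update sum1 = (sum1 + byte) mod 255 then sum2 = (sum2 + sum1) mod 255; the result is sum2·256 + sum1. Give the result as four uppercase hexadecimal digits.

2224

Running sums (mod 255):
  after byte 0 (199): sum1=199, sum2=199
  after byte 1 (48): sum1=247, sum2=191
  after byte 2 (70): sum1=62, sum2=253
  after byte 3 (229): sum1=36, sum2=34
Checksum = sum2·256 + sum1 = 34·256 + 36 = 8740 = 0x2224.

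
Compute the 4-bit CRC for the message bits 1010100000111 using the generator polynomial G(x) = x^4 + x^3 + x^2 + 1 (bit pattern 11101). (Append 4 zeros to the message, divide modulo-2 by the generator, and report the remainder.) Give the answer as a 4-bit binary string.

Append 4 zeros: 10101000001110000. Divide by 11101 (XOR where the leading bit is 1):
  pos 0: 10101 XOR 11101 = 01000
  pos 1: 10000 XOR 11101 = 01101
  pos 2: 11010 XOR 11101 = 00111
  pos 4: 11100 XOR 11101 = 00001
  pos 8: 10111 XOR 11101 = 01010
  pos 9: 10100 XOR 11101 = 01001
  pos 10: 10010 XOR 11101 = 01111
  pos 11: 11110 XOR 11101 = 00011
Remainder (last 4 bits) = 0110. This is the CRC / FCS.

0110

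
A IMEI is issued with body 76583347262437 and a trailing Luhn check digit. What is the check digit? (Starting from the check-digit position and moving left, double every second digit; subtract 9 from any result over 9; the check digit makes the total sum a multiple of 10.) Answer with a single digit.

7

Partial digits right→left: 7 3 4 2 6 2 7 4 3 3 8 5 6 7
Double every second digit counting from the check-digit position (so the 1st, 3rd, 5th, ... of the partial from the right).
  doubled (with −9 where >9): 5 8 3 5 6 7 3 → sum 37
  kept as-is: 3 2 2 4 3 5 7 → sum 26
Total = 37 + 26 = 63.
Check digit = (10 − (63 mod 10)) mod 10 = 7.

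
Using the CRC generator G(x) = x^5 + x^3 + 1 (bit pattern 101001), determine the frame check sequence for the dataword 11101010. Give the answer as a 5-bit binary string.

Append 5 zeros: 1110101000000. Divide by 101001 (XOR where the leading bit is 1):
  pos 0: 111010 XOR 101001 = 010011
  pos 1: 100111 XOR 101001 = 001110
  pos 3: 111000 XOR 101001 = 010001
  pos 4: 100010 XOR 101001 = 001011
  pos 6: 101100 XOR 101001 = 000101
Remainder (last 5 bits) = 01010. This is the CRC / FCS.

01010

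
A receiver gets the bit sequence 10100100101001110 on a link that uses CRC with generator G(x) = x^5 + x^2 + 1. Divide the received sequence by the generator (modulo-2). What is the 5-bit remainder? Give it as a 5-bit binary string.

01000

Modulo-2 division of 10100100101001110 by 100101:
  pos 0: 101001 XOR 100101 = 001100
  pos 2: 110000 XOR 100101 = 010101
  pos 3: 101011 XOR 100101 = 001110
  pos 5: 111001 XOR 100101 = 011100
  pos 6: 111000 XOR 100101 = 011101
  pos 7: 111010 XOR 100101 = 011111
  pos 8: 111111 XOR 100101 = 011010
  pos 9: 110101 XOR 100101 = 010000
  pos 10: 100001 XOR 100101 = 000100
Remainder = 01000 (nonzero — an error is detected).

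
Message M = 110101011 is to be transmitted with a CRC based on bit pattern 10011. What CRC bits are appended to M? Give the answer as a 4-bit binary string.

Append 4 zeros: 1101010110000. Divide by 10011 (XOR where the leading bit is 1):
  pos 0: 11010 XOR 10011 = 01001
  pos 1: 10011 XOR 10011 = 00000
  pos 7: 11000 XOR 10011 = 01011
  pos 8: 10110 XOR 10011 = 00101
Remainder (last 4 bits) = 0101. This is the CRC / FCS.

0101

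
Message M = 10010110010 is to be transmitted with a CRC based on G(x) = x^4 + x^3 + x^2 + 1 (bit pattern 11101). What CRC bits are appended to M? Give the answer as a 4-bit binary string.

Append 4 zeros: 100101100100000. Divide by 11101 (XOR where the leading bit is 1):
  pos 0: 10010 XOR 11101 = 01111
  pos 1: 11111 XOR 11101 = 00010
  pos 4: 10100 XOR 11101 = 01001
  pos 5: 10011 XOR 11101 = 01110
  pos 6: 11100 XOR 11101 = 00001
  pos 10: 10000 XOR 11101 = 01101
Remainder (last 4 bits) = 1101. This is the CRC / FCS.

1101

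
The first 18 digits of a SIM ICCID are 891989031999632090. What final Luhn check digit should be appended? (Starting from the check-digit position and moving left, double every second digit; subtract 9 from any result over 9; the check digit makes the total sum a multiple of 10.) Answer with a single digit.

9

Partial digits right→left: 0 9 0 2 3 6 9 9 9 1 3 0 9 8 9 1 9 8
Double every second digit counting from the check-digit position (so the 1st, 3rd, 5th, ... of the partial from the right).
  doubled (with −9 where >9): 0 0 6 9 9 6 9 9 9 → sum 57
  kept as-is: 9 2 6 9 1 0 8 1 8 → sum 44
Total = 57 + 44 = 101.
Check digit = (10 − (101 mod 10)) mod 10 = 9.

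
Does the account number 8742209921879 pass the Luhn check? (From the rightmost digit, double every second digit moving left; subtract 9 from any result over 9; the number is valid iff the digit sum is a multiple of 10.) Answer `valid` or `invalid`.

invalid

From the right, keep odd positions and double even positions (subtract 9 from any doubled value over 9):
  doubled (positions 2,4,...): 5 2 9 0 4 5 → sum 25
  kept (positions 1,3,...): 9 8 2 9 2 4 8 → sum 42
Total = 67.
67 mod 10 = 7, so the number is invalid.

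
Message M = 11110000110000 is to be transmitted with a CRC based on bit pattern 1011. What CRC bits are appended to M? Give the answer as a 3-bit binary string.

001

Append 3 zeros: 11110000110000000. Divide by 1011 (XOR where the leading bit is 1):
  pos 0: 1111 XOR 1011 = 0100
  pos 1: 1000 XOR 1011 = 0011
  pos 3: 1100 XOR 1011 = 0111
  pos 4: 1110 XOR 1011 = 0101
  pos 5: 1011 XOR 1011 = 0000
  pos 9: 1000 XOR 1011 = 0011
  pos 11: 1100 XOR 1011 = 0111
  pos 12: 1110 XOR 1011 = 0101
  pos 13: 1010 XOR 1011 = 0001
Remainder (last 3 bits) = 001. This is the CRC / FCS.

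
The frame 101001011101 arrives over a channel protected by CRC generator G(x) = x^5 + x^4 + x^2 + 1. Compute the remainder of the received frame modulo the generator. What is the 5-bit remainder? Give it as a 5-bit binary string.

Modulo-2 division of 101001011101 by 110101:
  pos 0: 101001 XOR 110101 = 011100
  pos 1: 111000 XOR 110101 = 001101
  pos 3: 110111 XOR 110101 = 000010
Remainder = 10101 (nonzero — an error is detected).

10101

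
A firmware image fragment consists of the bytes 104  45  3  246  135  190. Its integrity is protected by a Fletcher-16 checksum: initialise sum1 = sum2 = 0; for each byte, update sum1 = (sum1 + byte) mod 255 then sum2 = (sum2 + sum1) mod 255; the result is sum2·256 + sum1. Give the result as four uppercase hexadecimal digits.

13D5

Running sums (mod 255):
  after byte 0 (104): sum1=104, sum2=104
  after byte 1 (45): sum1=149, sum2=253
  after byte 2 (3): sum1=152, sum2=150
  after byte 3 (246): sum1=143, sum2=38
  after byte 4 (135): sum1=23, sum2=61
  after byte 5 (190): sum1=213, sum2=19
Checksum = sum2·256 + sum1 = 19·256 + 213 = 5077 = 0x13D5.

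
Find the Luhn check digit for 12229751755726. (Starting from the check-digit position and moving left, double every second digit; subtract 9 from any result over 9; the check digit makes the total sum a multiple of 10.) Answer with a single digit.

Partial digits right→left: 6 2 7 5 5 7 1 5 7 9 2 2 2 1
Double every second digit counting from the check-digit position (so the 1st, 3rd, 5th, ... of the partial from the right).
  doubled (with −9 where >9): 3 5 1 2 5 4 4 → sum 24
  kept as-is: 2 5 7 5 9 2 1 → sum 31
Total = 24 + 31 = 55.
Check digit = (10 − (55 mod 10)) mod 10 = 5.

5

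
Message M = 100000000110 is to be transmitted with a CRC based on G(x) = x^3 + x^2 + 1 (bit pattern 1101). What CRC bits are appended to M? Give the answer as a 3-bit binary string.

101

Append 3 zeros: 100000000110000. Divide by 1101 (XOR where the leading bit is 1):
  pos 0: 1000 XOR 1101 = 0101
  pos 1: 1010 XOR 1101 = 0111
  pos 2: 1110 XOR 1101 = 0011
  pos 4: 1100 XOR 1101 = 0001
  pos 7: 1011 XOR 1101 = 0110
  pos 8: 1100 XOR 1101 = 0001
  pos 11: 1000 XOR 1101 = 0101
Remainder (last 3 bits) = 101. This is the CRC / FCS.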